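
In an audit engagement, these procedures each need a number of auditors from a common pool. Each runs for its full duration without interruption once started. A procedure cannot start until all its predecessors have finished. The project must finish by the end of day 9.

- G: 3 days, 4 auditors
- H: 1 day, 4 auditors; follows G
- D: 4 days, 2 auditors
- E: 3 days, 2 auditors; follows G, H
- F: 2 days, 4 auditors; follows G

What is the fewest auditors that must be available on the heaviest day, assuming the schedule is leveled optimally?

6

Early-start (G@1, H@4, D@1, E@5, F@4) gives peak 10: d1:6  d2:6  d3:6  d4:10  d5:6  d6:2  d7:2  d8:0  d9:0.
Shift F→5.
Schedule G@1, H@4, D@1, E@5, F@5: d1:6  d2:6  d3:6  d4:6  d5:6  d6:6  d7:2  d8:0  d9:0 — peak 6.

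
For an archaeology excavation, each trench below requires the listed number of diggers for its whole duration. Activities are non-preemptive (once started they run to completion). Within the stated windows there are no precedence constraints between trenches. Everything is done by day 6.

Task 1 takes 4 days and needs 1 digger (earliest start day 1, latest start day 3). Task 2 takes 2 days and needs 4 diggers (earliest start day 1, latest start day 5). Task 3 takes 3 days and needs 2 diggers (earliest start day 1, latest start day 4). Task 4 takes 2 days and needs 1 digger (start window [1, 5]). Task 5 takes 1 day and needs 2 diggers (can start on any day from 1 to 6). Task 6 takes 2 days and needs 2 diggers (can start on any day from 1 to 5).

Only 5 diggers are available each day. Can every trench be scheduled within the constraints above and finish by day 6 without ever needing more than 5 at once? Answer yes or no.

yes

Schedule Task 1@1, Task 2@1, Task 3@3, Task 4@3, Task 5@6, Task 6@5: d1:5  d2:5  d3:4  d4:4  d5:4  d6:4 — peak 5 ≤ 5.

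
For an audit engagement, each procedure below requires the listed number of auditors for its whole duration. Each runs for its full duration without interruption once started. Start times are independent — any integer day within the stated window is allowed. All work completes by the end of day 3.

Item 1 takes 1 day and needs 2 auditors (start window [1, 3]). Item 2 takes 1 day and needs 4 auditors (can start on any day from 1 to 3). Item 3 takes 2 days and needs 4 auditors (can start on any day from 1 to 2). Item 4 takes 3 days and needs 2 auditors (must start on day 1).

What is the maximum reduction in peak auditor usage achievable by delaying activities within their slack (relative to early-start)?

4

Early-start peak: d1:12  d2:6  d3:2 ⇒ 12.
Leveled (Item 1@1, Item 2@1, Item 3@2, Item 4@1): d1:8  d2:6  d3:6 ⇒ 8.
Reduction 12 − 8 = 4.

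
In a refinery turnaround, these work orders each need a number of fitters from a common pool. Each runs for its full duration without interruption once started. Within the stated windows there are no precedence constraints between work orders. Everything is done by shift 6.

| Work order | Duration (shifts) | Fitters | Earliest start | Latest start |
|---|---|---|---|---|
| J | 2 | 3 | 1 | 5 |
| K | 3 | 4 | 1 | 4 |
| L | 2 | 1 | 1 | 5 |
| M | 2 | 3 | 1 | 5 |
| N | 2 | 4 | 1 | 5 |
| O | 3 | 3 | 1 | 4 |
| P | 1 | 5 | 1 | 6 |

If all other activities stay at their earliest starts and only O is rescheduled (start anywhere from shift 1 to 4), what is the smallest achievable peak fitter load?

20

O@1: s1:23  s2:18  s3:7  s4:0  s5:0  s6:0 → peak 23
O@2: s1:20  s2:18  s3:7  s4:3  s5:0  s6:0 → peak 20
O@3: s1:20  s2:15  s3:7  s4:3  s5:3  s6:0 → peak 20
O@4: s1:20  s2:15  s3:4  s4:3  s5:3  s6:3 → peak 20
Best is O@2, peak 20.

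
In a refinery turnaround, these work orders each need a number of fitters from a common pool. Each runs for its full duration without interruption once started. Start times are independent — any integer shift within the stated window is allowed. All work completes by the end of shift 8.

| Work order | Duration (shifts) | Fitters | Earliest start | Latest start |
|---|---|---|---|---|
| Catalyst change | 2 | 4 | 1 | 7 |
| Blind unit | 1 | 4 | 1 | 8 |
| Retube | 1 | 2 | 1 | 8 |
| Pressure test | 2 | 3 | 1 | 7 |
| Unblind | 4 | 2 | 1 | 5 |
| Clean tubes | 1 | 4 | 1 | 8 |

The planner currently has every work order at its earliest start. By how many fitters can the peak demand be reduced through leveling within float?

Early-start peak: s1:19  s2:9  s3:2  s4:2  s5:0  s6:0  s7:0  s8:0 ⇒ 19.
Leveled (Catalyst change@1, Blind unit@3, Retube@4, Pressure test@5, Unblind@4, Clean tubes@8): s1:4  s2:4  s3:4  s4:4  s5:5  s6:5  s7:2  s8:4 ⇒ 5.
Reduction 19 − 5 = 14.

14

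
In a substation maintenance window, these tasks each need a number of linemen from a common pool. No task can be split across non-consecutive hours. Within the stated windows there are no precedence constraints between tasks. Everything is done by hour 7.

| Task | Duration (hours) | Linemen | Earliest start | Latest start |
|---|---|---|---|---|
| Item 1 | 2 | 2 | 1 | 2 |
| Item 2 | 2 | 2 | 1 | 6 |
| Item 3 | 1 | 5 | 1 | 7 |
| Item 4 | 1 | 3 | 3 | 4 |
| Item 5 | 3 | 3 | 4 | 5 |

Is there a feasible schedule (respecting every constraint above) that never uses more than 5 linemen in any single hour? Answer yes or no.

yes

Schedule Item 1@1, Item 2@1, Item 3@3, Item 4@4, Item 5@5: h1:4  h2:4  h3:5  h4:3  h5:3  h6:3  h7:3 — peak 5 ≤ 5.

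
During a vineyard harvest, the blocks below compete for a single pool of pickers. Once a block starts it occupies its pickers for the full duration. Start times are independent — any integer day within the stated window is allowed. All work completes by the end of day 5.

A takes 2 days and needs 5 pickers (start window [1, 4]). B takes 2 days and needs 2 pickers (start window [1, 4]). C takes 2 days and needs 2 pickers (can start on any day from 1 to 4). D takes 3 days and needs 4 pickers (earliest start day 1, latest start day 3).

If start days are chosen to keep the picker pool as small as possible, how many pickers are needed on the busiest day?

Early-start (A@1, B@1, C@1, D@1) gives peak 13: d1:13  d2:13  d3:4  d4:0  d5:0.
Shift C→3, D→3.
Schedule A@1, B@1, C@3, D@3: d1:7  d2:7  d3:6  d4:6  d5:4 — peak 7.

7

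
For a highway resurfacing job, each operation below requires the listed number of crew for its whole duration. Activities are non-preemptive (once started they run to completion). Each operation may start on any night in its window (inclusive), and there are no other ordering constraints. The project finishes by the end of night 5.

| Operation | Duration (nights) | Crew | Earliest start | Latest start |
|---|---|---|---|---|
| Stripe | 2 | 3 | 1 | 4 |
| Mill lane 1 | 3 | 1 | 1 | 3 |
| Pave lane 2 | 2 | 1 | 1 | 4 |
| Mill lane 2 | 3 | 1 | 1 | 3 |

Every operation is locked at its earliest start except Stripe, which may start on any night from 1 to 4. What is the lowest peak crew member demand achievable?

Stripe@1: n1:6  n2:6  n3:2  n4:0  n5:0 → peak 6
Stripe@2: n1:3  n2:6  n3:5  n4:0  n5:0 → peak 6
Stripe@3: n1:3  n2:3  n3:5  n4:3  n5:0 → peak 5
Stripe@4: n1:3  n2:3  n3:2  n4:3  n5:3 → peak 3
Best is Stripe@4, peak 3.

3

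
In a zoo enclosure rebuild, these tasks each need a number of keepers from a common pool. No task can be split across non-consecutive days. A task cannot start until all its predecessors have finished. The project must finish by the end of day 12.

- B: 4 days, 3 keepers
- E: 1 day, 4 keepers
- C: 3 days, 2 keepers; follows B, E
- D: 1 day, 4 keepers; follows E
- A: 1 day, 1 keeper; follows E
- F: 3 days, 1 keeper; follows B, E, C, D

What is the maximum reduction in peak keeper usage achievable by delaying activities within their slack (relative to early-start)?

4

Early-start peak: d1:7  d2:8  d3:3  d4:3  d5:2  d6:2  d7:2  d8:1  d9:1  d10:1  d11:0  d12:0 ⇒ 8.
Leveled (B@1, E@5, C@6, D@9, A@6, F@10): d1:3  d2:3  d3:3  d4:3  d5:4  d6:3  d7:2  d8:2  d9:4  d10:1  d11:1  d12:1 ⇒ 4.
Reduction 8 − 4 = 4.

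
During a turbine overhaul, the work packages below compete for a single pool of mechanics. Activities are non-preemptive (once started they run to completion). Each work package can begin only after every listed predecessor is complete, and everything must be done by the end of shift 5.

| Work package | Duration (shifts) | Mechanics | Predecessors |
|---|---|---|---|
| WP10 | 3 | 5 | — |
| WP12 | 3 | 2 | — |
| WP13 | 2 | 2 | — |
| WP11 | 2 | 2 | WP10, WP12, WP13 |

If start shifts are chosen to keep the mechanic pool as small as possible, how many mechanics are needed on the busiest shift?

Schedule WP10@1, WP12@1, WP13@1, WP11@4: s1:9  s2:9  s3:7  s4:2  s5:2 — peak 9.
No arrangement of the 2 feasible schedules does better.

9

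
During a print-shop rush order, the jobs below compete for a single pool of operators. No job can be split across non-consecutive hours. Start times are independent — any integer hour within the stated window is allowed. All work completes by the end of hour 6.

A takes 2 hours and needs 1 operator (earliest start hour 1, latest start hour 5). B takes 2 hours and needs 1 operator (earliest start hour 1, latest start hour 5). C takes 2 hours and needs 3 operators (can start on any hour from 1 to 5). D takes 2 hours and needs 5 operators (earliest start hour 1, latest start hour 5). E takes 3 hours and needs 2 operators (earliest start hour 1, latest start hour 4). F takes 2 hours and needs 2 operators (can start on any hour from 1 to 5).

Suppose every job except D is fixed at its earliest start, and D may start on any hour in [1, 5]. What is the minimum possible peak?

D@1: h1:14  h2:14  h3:2  h4:0  h5:0  h6:0 → peak 14
D@2: h1:9  h2:14  h3:7  h4:0  h5:0  h6:0 → peak 14
D@3: h1:9  h2:9  h3:7  h4:5  h5:0  h6:0 → peak 9
D@4: h1:9  h2:9  h3:2  h4:5  h5:5  h6:0 → peak 9
D@5: h1:9  h2:9  h3:2  h4:0  h5:5  h6:5 → peak 9
Best is D@3, peak 9.

9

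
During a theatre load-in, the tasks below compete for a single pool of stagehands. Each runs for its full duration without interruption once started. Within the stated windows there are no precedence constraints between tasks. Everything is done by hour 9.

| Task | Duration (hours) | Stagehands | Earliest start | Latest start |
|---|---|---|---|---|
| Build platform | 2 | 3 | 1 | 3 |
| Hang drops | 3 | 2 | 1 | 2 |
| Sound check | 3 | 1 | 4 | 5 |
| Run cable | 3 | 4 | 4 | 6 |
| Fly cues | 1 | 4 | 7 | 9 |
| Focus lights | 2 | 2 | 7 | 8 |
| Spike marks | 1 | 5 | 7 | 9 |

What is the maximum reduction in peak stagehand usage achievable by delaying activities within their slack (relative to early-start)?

5

Early-start peak: h1:5  h2:5  h3:2  h4:5  h5:5  h6:5  h7:11  h8:2  h9:0 ⇒ 11.
Leveled (Build platform@1, Hang drops@1, Sound check@4, Run cable@4, Fly cues@7, Focus lights@7, Spike marks@9): h1:5  h2:5  h3:2  h4:5  h5:5  h6:5  h7:6  h8:2  h9:5 ⇒ 6.
Reduction 11 − 6 = 5.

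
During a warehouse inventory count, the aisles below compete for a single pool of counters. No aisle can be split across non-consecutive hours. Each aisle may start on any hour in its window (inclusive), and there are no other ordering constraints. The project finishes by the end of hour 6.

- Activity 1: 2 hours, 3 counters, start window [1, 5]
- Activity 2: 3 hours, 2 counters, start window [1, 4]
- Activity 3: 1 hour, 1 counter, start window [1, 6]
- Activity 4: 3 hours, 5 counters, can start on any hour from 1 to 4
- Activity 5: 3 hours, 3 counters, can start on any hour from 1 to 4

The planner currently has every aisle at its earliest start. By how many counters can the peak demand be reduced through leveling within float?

Early-start peak: h1:14  h2:13  h3:10  h4:0  h5:0  h6:0 ⇒ 14.
Leveled (Activity 1@1, Activity 2@3, Activity 3@1, Activity 4@4, Activity 5@1): h1:7  h2:6  h3:5  h4:7  h5:7  h6:5 ⇒ 7.
Reduction 14 − 7 = 7.

7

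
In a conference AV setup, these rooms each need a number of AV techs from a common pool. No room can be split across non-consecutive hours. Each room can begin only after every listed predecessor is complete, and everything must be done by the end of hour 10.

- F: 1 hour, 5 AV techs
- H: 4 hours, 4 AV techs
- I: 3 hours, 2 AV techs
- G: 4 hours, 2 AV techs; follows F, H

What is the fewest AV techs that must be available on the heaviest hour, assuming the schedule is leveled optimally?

5

Early-start (F@1, H@1, I@1, G@5) gives peak 11: h1:11  h2:6  h3:6  h4:4  h5:2  h6:2  h7:2  h8:2  h9:0  h10:0.
Shift H→2, I→6, G→6.
Schedule F@1, H@2, I@6, G@6: h1:5  h2:4  h3:4  h4:4  h5:4  h6:4  h7:4  h8:4  h9:2  h10:0 — peak 5.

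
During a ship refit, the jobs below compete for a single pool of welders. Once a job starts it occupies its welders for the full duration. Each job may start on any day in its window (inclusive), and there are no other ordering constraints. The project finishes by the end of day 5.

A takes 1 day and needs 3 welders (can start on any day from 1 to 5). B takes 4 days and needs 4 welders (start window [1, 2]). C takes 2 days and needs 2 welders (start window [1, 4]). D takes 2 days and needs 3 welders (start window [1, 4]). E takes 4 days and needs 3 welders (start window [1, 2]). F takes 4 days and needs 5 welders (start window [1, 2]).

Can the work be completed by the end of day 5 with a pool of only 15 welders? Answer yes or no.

yes

Schedule A@1, B@1, C@1, D@3, E@1, F@2: d1:12  d2:14  d3:15  d4:15  d5:5 — peak 15 ≤ 15.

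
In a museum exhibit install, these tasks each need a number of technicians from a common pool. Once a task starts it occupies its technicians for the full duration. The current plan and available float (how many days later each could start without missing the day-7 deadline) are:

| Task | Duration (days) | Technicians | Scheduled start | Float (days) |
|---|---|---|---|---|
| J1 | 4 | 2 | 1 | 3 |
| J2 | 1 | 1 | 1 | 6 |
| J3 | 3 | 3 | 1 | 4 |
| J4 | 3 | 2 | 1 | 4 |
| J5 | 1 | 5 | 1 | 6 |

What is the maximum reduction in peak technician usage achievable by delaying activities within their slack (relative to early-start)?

Early-start peak: d1:13  d2:7  d3:7  d4:2  d5:0  d6:0  d7:0 ⇒ 13.
Leveled (J1@1, J2@1, J3@4, J4@1, J5@7): d1:5  d2:4  d3:4  d4:5  d5:3  d6:3  d7:5 ⇒ 5.
Reduction 13 − 5 = 8.

8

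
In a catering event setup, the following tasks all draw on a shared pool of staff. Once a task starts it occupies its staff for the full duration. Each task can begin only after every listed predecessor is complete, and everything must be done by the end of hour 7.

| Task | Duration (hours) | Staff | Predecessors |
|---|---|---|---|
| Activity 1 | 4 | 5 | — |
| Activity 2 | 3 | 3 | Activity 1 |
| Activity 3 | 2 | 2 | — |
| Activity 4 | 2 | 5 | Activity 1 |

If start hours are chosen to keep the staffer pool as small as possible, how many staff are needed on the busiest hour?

Schedule Activity 1@1, Activity 2@5, Activity 3@1, Activity 4@5: h1:7  h2:7  h3:5  h4:5  h5:8  h6:8  h7:3 — peak 8.
No arrangement of the 12 feasible schedules does better.

8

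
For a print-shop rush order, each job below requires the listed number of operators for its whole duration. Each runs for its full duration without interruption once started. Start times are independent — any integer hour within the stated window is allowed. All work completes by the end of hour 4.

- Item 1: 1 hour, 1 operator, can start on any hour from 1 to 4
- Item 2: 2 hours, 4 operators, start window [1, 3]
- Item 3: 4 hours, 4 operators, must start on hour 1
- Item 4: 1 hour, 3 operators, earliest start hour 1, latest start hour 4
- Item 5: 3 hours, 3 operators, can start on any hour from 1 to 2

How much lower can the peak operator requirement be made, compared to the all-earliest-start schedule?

4

Early-start peak: h1:15  h2:11  h3:7  h4:4 ⇒ 15.
Leveled (Item 1@1, Item 2@1, Item 3@1, Item 4@3, Item 5@2): h1:9  h2:11  h3:10  h4:7 ⇒ 11.
Reduction 15 − 11 = 4.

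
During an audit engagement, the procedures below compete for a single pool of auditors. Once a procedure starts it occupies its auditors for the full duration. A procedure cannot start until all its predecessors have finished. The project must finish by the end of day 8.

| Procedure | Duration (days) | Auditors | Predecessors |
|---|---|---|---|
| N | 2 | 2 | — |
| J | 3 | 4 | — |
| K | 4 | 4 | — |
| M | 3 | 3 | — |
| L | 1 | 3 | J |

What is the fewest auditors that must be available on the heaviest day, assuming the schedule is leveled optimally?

Early-start (N@1, J@1, K@1, M@1, L@4) gives peak 13: d1:13  d2:13  d3:11  d4:7  d5:0  d6:0  d7:0  d8:0.
Shift K→4, M→3, L→6.
Schedule N@1, J@1, K@4, M@3, L@6: d1:6  d2:6  d3:7  d4:7  d5:7  d6:7  d7:4  d8:0 — peak 7.

7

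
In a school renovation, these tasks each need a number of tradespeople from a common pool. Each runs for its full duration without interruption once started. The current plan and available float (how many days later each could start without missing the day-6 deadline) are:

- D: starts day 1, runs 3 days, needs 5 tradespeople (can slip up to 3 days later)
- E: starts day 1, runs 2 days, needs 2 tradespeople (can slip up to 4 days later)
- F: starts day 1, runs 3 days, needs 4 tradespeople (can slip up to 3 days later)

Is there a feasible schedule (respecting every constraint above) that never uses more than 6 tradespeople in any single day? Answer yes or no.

yes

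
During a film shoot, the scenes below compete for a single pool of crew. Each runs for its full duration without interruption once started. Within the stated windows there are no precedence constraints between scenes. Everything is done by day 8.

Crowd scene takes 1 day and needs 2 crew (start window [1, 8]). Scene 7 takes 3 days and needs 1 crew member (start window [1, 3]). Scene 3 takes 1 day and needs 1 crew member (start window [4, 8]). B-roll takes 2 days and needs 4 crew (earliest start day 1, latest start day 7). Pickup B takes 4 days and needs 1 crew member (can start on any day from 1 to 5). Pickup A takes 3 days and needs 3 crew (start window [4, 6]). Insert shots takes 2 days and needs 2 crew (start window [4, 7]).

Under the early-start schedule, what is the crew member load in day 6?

3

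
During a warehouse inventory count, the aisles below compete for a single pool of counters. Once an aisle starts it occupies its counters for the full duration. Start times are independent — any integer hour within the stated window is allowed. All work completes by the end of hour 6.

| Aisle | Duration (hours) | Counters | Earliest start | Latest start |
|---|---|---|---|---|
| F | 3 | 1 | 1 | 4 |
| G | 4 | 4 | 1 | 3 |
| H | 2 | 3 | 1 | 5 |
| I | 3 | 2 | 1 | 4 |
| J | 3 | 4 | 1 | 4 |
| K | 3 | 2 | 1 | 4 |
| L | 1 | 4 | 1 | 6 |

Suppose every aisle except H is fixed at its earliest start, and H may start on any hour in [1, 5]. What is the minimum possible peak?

17

H@1: h1:20  h2:16  h3:13  h4:4  h5:0  h6:0 → peak 20
H@2: h1:17  h2:16  h3:16  h4:4  h5:0  h6:0 → peak 17
H@3: h1:17  h2:13  h3:16  h4:7  h5:0  h6:0 → peak 17
H@4: h1:17  h2:13  h3:13  h4:7  h5:3  h6:0 → peak 17
H@5: h1:17  h2:13  h3:13  h4:4  h5:3  h6:3 → peak 17
Best is H@2, peak 17.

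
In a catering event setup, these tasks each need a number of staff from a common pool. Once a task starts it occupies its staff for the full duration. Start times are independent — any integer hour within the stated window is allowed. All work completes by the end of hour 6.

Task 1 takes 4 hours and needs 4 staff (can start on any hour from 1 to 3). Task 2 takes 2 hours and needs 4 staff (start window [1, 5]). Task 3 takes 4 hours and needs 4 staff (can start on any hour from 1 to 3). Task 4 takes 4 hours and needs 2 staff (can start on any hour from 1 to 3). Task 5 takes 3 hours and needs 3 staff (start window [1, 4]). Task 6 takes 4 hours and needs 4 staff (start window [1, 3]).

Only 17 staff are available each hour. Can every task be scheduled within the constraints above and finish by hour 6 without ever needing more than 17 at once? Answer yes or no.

yes

Schedule Task 1@1, Task 2@1, Task 3@1, Task 4@1, Task 5@1, Task 6@3: h1:17  h2:17  h3:17  h4:14  h5:4  h6:4 — peak 17 ≤ 17.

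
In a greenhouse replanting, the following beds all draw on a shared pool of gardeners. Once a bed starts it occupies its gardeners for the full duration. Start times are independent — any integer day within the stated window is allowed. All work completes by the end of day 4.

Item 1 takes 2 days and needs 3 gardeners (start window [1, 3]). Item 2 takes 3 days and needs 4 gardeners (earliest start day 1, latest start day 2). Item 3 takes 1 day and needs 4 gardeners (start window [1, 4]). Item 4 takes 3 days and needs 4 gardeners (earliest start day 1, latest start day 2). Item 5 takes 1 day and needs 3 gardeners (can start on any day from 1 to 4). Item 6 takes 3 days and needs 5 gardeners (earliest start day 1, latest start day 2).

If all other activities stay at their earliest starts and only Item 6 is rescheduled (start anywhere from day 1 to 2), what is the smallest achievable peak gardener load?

18

Item 6@1: d1:23  d2:16  d3:13  d4:0 → peak 23
Item 6@2: d1:18  d2:16  d3:13  d4:5 → peak 18
Best is Item 6@2, peak 18.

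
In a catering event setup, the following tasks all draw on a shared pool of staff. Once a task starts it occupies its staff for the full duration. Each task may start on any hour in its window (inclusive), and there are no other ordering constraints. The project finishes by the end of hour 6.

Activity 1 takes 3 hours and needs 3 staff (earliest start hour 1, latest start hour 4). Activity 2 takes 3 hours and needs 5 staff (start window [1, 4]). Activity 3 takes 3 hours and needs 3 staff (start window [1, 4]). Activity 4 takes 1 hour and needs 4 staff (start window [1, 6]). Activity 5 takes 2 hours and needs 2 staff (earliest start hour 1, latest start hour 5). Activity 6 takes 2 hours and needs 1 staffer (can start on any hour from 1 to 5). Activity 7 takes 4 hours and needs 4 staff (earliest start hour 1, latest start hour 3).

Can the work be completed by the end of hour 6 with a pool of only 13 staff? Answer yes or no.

yes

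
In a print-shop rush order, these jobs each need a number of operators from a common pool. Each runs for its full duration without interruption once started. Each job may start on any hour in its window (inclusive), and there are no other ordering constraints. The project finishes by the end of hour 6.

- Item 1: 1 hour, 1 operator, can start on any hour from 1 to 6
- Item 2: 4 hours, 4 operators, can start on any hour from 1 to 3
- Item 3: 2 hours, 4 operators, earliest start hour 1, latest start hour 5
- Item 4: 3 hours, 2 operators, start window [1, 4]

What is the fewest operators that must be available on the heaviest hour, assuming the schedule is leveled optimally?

Early-start (Item 1@1, Item 2@1, Item 3@1, Item 4@1) gives peak 11: h1:11  h2:10  h3:6  h4:4  h5:0  h6:0.
Shift Item 3→5, Item 4→2.
Schedule Item 1@1, Item 2@1, Item 3@5, Item 4@2: h1:5  h2:6  h3:6  h4:6  h5:4  h6:4 — peak 6.
Total operator-hours = 31 over 6 hours ⇒ peak ≥ ⌈31/6⌉ = 6, so 6 is optimal.

6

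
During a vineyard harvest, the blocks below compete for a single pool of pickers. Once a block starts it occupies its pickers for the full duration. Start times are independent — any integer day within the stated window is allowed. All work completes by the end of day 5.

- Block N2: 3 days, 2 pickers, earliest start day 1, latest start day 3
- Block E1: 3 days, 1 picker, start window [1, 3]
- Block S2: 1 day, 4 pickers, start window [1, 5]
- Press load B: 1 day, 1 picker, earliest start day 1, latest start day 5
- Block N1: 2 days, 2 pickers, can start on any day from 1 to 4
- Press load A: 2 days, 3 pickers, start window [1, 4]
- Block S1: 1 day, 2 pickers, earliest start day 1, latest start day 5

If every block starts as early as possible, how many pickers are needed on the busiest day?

15

Early-start schedule: Block N2@1, Block E1@1, Block S2@1, Press load B@1, Block N1@1, Press load A@1, Block S1@1.
Load per day: day 1: 15, day 2: 8, day 3: 3, day 4: 0, day 5: 0.
Peak is 15.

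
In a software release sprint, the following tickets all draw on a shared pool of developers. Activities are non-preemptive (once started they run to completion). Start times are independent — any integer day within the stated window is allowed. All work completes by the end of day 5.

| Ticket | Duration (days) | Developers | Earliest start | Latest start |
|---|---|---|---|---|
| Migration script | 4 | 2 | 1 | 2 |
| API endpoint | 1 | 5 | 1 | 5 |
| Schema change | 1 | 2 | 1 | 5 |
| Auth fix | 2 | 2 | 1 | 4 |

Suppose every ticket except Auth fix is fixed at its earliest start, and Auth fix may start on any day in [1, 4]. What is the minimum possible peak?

9

Auth fix@1: d1:11  d2:4  d3:2  d4:2  d5:0 → peak 11
Auth fix@2: d1:9  d2:4  d3:4  d4:2  d5:0 → peak 9
Auth fix@3: d1:9  d2:2  d3:4  d4:4  d5:0 → peak 9
Auth fix@4: d1:9  d2:2  d3:2  d4:4  d5:2 → peak 9
Best is Auth fix@2, peak 9.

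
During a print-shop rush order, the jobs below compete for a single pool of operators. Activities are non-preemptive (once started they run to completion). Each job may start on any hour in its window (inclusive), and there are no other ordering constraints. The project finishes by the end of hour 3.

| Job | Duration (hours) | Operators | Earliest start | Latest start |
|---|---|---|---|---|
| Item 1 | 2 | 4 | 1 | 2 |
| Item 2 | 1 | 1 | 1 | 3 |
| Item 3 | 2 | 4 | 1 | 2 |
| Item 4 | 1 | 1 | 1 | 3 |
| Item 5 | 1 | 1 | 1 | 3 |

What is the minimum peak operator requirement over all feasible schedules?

8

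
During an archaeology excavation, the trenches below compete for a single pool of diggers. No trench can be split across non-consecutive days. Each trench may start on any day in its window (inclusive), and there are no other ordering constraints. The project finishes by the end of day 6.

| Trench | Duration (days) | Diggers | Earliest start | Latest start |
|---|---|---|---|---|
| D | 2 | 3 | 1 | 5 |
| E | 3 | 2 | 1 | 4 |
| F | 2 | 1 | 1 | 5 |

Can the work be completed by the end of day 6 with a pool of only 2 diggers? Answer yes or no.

no

Total digger-days = 14; over 6 days the average is 14/6 > 2, so some day must exceed 2.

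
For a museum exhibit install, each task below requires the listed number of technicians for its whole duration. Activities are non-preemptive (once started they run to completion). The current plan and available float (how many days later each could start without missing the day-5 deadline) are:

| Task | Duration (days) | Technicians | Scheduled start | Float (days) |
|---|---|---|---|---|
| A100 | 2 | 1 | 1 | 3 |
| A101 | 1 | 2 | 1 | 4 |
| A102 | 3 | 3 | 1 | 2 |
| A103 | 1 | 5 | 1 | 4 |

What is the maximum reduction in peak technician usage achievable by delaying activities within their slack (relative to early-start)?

Early-start peak: d1:11  d2:4  d3:3  d4:0  d5:0 ⇒ 11.
Leveled (A100@1, A101@1, A102@2, A103@5): d1:3  d2:4  d3:3  d4:3  d5:5 ⇒ 5.
Reduction 11 − 5 = 6.

6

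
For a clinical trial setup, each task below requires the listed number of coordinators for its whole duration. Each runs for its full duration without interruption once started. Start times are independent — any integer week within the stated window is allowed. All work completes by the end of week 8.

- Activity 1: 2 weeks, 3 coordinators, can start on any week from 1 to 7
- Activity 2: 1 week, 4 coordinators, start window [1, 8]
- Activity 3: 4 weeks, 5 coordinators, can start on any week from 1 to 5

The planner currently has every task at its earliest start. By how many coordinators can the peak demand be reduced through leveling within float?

7

Early-start peak: w1:12  w2:8  w3:5  w4:5  w5:0  w6:0  w7:0  w8:0 ⇒ 12.
Leveled (Activity 1@1, Activity 2@3, Activity 3@4): w1:3  w2:3  w3:4  w4:5  w5:5  w6:5  w7:5  w8:0 ⇒ 5.
Reduction 12 − 5 = 7.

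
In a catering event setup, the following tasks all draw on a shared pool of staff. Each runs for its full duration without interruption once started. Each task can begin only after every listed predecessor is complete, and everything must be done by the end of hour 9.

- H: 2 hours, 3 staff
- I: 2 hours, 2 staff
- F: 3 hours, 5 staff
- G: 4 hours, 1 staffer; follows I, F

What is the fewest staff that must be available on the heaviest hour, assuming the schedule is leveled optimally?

Early-start (H@1, I@1, F@1, G@4) gives peak 10: h1:10  h2:10  h3:5  h4:1  h5:1  h6:1  h7:1  h8:0  h9:0.
Shift F→3, G→6.
Schedule H@1, I@1, F@3, G@6: h1:5  h2:5  h3:5  h4:5  h5:5  h6:1  h7:1  h8:1  h9:1 — peak 5.

5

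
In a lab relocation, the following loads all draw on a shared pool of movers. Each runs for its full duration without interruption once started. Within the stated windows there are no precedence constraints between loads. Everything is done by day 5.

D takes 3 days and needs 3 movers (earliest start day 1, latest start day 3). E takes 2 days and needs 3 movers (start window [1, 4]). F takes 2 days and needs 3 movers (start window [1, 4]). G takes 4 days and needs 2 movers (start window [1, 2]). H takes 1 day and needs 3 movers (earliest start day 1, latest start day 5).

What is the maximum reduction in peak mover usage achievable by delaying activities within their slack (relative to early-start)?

Early-start peak: d1:14  d2:11  d3:5  d4:2  d5:0 ⇒ 14.
Leveled (D@1, E@1, F@3, G@1, H@4): d1:8  d2:8  d3:8  d4:8  d5:0 ⇒ 8.
Reduction 14 − 8 = 6.

6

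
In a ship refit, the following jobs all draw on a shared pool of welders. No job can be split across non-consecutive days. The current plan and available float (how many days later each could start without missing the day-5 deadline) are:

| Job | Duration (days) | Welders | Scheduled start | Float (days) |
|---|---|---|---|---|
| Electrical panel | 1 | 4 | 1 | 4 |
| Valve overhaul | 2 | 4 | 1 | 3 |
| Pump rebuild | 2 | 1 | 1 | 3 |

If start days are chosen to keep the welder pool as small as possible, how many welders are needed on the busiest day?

4

Early-start (Electrical panel@1, Valve overhaul@1, Pump rebuild@1) gives peak 9: d1:9  d2:5  d3:0  d4:0  d5:0.
Shift Valve overhaul→2, Pump rebuild→4.
Schedule Electrical panel@1, Valve overhaul@2, Pump rebuild@4: d1:4  d2:4  d3:4  d4:1  d5:1 — peak 4.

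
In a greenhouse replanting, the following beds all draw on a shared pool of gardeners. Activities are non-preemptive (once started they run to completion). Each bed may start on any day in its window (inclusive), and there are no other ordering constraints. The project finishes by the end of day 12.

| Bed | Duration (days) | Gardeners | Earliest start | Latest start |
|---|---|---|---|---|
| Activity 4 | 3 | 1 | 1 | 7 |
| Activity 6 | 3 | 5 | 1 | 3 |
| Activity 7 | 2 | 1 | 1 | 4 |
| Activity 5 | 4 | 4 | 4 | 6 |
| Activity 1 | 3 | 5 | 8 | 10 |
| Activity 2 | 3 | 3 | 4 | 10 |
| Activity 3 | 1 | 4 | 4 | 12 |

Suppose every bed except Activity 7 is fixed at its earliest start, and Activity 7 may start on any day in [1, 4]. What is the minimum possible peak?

11

Activity 7@1: d1:7  d2:7  d3:6  d4:11  d5:7  d6:7  d7:4  d8:5  d9:5  d10:5  d11:0  d12:0 → peak 11
Activity 7@2: d1:6  d2:7  d3:7  d4:11  d5:7  d6:7  d7:4  d8:5  d9:5  d10:5  d11:0  d12:0 → peak 11
Activity 7@3: d1:6  d2:6  d3:7  d4:12  d5:7  d6:7  d7:4  d8:5  d9:5  d10:5  d11:0  d12:0 → peak 12
Activity 7@4: d1:6  d2:6  d3:6  d4:12  d5:8  d6:7  d7:4  d8:5  d9:5  d10:5  d11:0  d12:0 → peak 12
Best is Activity 7@1, peak 11.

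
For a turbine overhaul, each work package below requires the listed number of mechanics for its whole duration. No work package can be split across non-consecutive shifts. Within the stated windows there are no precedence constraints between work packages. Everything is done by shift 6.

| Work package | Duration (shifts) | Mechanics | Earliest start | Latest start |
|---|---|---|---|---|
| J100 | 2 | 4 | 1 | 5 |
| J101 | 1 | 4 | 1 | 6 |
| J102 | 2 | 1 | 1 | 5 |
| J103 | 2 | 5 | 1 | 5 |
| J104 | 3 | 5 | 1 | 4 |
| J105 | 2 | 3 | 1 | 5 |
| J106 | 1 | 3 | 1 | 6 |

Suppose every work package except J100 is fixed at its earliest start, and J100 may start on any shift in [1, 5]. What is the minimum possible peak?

J100@1: s1:25  s2:18  s3:5  s4:0  s5:0  s6:0 → peak 25
J100@2: s1:21  s2:18  s3:9  s4:0  s5:0  s6:0 → peak 21
J100@3: s1:21  s2:14  s3:9  s4:4  s5:0  s6:0 → peak 21
J100@4: s1:21  s2:14  s3:5  s4:4  s5:4  s6:0 → peak 21
J100@5: s1:21  s2:14  s3:5  s4:0  s5:4  s6:4 → peak 21
Best is J100@2, peak 21.

21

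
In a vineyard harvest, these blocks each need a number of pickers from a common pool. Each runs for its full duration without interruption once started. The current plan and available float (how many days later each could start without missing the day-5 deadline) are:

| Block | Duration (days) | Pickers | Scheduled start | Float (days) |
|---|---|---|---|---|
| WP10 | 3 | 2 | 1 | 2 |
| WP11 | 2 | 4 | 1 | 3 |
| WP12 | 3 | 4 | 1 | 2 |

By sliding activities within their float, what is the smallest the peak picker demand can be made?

6

Early-start (WP10@1, WP11@1, WP12@1) gives peak 10: d1:10  d2:10  d3:6  d4:0  d5:0.
Shift WP12→3.
Schedule WP10@1, WP11@1, WP12@3: d1:6  d2:6  d3:6  d4:4  d5:4 — peak 6.
Total picker-days = 26 over 5 days ⇒ peak ≥ ⌈26/5⌉ = 6, so 6 is optimal.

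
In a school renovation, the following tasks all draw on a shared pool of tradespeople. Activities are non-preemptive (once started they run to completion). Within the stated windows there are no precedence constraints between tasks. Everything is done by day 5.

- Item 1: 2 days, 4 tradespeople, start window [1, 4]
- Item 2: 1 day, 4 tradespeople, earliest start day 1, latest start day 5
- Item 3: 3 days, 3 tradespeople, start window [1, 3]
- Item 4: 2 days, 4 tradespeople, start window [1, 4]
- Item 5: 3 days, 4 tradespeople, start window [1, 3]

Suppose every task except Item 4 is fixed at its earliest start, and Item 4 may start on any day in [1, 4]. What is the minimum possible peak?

Item 4@1: d1:19  d2:15  d3:7  d4:0  d5:0 → peak 19
Item 4@2: d1:15  d2:15  d3:11  d4:0  d5:0 → peak 15
Item 4@3: d1:15  d2:11  d3:11  d4:4  d5:0 → peak 15
Item 4@4: d1:15  d2:11  d3:7  d4:4  d5:4 → peak 15
Best is Item 4@2, peak 15.

15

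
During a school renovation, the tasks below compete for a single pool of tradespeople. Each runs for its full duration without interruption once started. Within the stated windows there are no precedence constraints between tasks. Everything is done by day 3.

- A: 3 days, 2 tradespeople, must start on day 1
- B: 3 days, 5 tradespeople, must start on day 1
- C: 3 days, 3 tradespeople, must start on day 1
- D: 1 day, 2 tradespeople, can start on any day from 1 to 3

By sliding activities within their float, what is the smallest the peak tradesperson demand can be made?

12

Schedule A@1, B@1, C@1, D@1: d1:12  d2:10  d3:10 — peak 12.
No arrangement of the 3 feasible schedules does better.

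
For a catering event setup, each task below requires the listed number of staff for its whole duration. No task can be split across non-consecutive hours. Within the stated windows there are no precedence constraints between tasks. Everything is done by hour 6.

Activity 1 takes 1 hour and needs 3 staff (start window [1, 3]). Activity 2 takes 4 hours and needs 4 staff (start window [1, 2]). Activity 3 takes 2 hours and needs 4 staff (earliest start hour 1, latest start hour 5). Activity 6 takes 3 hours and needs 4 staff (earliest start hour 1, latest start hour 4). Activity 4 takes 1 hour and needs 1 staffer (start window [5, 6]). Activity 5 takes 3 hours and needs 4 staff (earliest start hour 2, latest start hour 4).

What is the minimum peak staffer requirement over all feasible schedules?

Early-start (Activity 1@1, Activity 2@1, Activity 3@1, Activity 6@1, Activity 4@5, Activity 5@2) gives peak 16: h1:15  h2:16  h3:12  h4:8  h5:1  h6:0.
Shift Activity 3→5, Activity 5→4.
Schedule Activity 1@1, Activity 2@1, Activity 3@5, Activity 6@1, Activity 4@5, Activity 5@4: h1:11  h2:8  h3:8  h4:8  h5:9  h6:8 — peak 11.

11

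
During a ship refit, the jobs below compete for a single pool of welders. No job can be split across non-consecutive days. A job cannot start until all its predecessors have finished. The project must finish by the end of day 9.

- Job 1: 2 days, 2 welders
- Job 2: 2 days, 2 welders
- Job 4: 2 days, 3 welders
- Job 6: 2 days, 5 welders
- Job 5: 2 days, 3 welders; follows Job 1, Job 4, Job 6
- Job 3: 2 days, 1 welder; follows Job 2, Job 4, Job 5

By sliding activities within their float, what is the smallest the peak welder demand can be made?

5

Early-start (Job 1@1, Job 2@1, Job 4@1, Job 6@1, Job 5@3, Job 3@5) gives peak 12: d1:12  d2:12  d3:3  d4:3  d5:1  d6:1  d7:0  d8:0  d9:0.
Shift Job 2→5, Job 6→3, Job 5→5, Job 3→7.
Schedule Job 1@1, Job 2@5, Job 4@1, Job 6@3, Job 5@5, Job 3@7: d1:5  d2:5  d3:5  d4:5  d5:5  d6:5  d7:1  d8:1  d9:0 — peak 5.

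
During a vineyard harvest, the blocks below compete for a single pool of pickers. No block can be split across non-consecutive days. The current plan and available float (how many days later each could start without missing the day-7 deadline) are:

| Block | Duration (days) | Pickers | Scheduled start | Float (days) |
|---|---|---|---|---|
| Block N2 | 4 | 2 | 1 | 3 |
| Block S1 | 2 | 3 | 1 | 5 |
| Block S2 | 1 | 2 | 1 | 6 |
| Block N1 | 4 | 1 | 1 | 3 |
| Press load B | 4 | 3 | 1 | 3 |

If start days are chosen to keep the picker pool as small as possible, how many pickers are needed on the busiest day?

6

Early-start (Block N2@1, Block S1@1, Block S2@1, Block N1@1, Press load B@1) gives peak 11: d1:11  d2:9  d3:6  d4:6  d5:0  d6:0  d7:0.
Shift Block S2→3, Press load B→4.
Schedule Block N2@1, Block S1@1, Block S2@3, Block N1@1, Press load B@4: d1:6  d2:6  d3:5  d4:6  d5:3  d6:3  d7:3 — peak 6.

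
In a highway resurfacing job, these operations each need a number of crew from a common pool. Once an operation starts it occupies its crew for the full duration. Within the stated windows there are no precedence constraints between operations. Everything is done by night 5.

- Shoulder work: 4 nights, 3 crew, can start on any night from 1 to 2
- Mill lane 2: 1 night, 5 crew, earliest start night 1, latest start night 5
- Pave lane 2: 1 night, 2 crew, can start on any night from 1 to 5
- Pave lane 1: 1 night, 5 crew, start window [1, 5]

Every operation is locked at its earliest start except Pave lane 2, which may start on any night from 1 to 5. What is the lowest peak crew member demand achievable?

13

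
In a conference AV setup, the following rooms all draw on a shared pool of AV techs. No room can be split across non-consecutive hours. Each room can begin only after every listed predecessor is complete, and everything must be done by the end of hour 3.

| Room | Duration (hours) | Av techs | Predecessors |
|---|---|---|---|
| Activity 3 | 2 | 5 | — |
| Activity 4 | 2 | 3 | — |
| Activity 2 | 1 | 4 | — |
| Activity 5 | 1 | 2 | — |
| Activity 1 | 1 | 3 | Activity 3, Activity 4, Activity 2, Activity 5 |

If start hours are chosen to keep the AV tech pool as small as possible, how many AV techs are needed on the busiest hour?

Early-start (Activity 3@1, Activity 4@1, Activity 2@1, Activity 5@1, Activity 1@3) gives peak 14: h1:14  h2:8  h3:3.
Shift Activity 5→2.
Schedule Activity 3@1, Activity 4@1, Activity 2@1, Activity 5@2, Activity 1@3: h1:12  h2:10  h3:3 — peak 12.
No arrangement of the 4 feasible schedules does better.

12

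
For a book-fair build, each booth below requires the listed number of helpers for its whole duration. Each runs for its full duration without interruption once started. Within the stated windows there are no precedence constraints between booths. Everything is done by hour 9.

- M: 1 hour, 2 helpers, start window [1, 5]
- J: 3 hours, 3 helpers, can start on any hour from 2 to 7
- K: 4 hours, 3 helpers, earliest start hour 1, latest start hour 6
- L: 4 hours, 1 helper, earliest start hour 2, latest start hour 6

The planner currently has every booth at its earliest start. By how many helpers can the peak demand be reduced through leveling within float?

Early-start peak: h1:5  h2:7  h3:7  h4:7  h5:1  h6:0  h7:0  h8:0  h9:0 ⇒ 7.
Leveled (M@1, J@2, K@5, L@2): h1:2  h2:4  h3:4  h4:4  h5:4  h6:3  h7:3  h8:3  h9:0 ⇒ 4.
Reduction 7 − 4 = 3.

3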